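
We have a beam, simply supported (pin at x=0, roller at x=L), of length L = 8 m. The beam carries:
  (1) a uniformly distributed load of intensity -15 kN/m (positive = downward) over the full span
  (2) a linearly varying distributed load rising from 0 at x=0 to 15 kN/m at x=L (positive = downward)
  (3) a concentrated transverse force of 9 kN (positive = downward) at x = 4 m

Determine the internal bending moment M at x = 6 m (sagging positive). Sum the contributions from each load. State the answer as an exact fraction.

Load 1 — uniform load w=-15 kN/m over full span:
  M_1 = wx(L-x)/2 = (-15)·6·(8-6)/2 = -90 kN·m
Load 2 — triangular load w₀=15 kN/m (0→w₀ over full span):
  M_2 = w₀Lx/6 - w₀x³/(6L) = 15·8·6/6 - 15·6³/(6·8) = 105/2 kN·m
Load 3 — point force P=9 kN at a=4 m (b=L-a=4):
  M_3 = Pa(L-x)/L  [x>a] = 9·4·(8-6)/8 = 9 kN·m
Superposition: M = Σ M_i = -57/2 kN·m ≈ -28.500000 kN·m

M(6) = -57/2 kN·m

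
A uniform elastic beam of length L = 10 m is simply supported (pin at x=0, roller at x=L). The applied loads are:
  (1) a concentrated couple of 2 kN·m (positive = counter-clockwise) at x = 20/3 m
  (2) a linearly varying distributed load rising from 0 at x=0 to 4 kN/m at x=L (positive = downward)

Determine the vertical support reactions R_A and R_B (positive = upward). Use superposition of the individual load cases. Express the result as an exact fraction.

R_A = 103/15 kN, R_B = 197/15 kN

Load 1 — applied couple M₀=2 kN·m at a=20/3 m (b=L-a=10/3):
  R_A = M₀/L = 2/10 = 1/5 kN
  R_B = -M₀/L = -2/10 = -1/5 kN
Load 2 — triangular load w₀=4 kN/m (0→w₀ over full span):
  R_A = w₀L/6 = 4·10/6 = 20/3 kN
  R_B = w₀L/3 = 4·10/3 = 40/3 kN
Superposition: R_A = 103/15 kN, R_B = 197/15 kN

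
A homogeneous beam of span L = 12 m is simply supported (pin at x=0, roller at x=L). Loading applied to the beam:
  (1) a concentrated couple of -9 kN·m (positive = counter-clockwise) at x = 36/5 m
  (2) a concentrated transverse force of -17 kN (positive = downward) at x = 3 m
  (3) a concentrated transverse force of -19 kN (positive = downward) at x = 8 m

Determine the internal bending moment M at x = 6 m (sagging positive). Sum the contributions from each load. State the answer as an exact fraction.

Load 1 — applied couple M₀=-9 kN·m at a=36/5 m (b=L-a=24/5):
  M_1 = M₀x/L  [x≤a] = (-9)·6/12 = -9/2 kN·m
Load 2 — point force P=-17 kN at a=3 m (b=L-a=9):
  M_2 = Pa(L-x)/L  [x>a] = (-17)·3·(12-6)/12 = -51/2 kN·m
Load 3 — point force P=-19 kN at a=8 m (b=L-a=4):
  M_3 = Pbx/L  [x≤a] = (-19)·4·6/12 = -38 kN·m
Superposition: M = Σ M_i = -68 kN·m ≈ -68.000000 kN·m

M(6) = -68 kN·m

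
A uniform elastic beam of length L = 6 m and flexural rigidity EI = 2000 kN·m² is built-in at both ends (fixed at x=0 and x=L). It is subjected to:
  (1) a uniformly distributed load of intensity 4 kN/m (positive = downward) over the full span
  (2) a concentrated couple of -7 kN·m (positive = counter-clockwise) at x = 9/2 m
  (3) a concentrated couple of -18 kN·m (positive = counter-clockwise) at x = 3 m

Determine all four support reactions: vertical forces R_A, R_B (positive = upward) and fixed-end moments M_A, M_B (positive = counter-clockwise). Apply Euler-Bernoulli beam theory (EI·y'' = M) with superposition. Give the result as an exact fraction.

Load 1 — uniform load w=4 kN/m over full span:
  R_A = wL/2 = 4·6/2 = 12 kN
  M_A = wL²/12 = 4·6²/12 = 12 kN·m
  R_B = wL/2 = 4·6/2 = 12 kN
  M_B = -wL²/12 = -4·6²/12 = -12 kN·m
Load 2 — applied couple M₀=-7 kN·m at a=9/2 m (b=L-a=3/2):
  R_A = 6M₀ab/L³ = 6·(-7)·(9/2)·(3/2)/6³ = -21/16 kN
  M_A = M₀b(2a-b)/L² = (-7)·(3/2)·(2·(9/2)-(3/2))/6² = -35/16 kN·m
  R_B = -6M₀ab/L³ = -6·(-7)·(9/2)·(3/2)/6³ = 21/16 kN
  M_B = M₀a(2b-a)/L² = (-7)·(9/2)·(2·(3/2)-(9/2))/6² = 21/16 kN·m
Load 3 — applied couple M₀=-18 kN·m at a=3 m (b=L-a=3):
  R_A = 6M₀ab/L³ = 6·(-18)·3·3/6³ = -9/2 kN
  M_A = M₀b(2a-b)/L² = (-18)·3·(2·3-3)/6² = -9/2 kN·m
  R_B = -6M₀ab/L³ = -6·(-18)·3·3/6³ = 9/2 kN
  M_B = M₀a(2b-a)/L² = (-18)·3·(2·3-3)/6² = -9/2 kN·m
Superposition: R_A = 99/16 kN, M_A = 85/16 kN·m, R_B = 285/16 kN, M_B = -243/16 kN·m

R_A = 99/16 kN, M_A = 85/16 kN·m, R_B = 285/16 kN, M_B = -243/16 kN·m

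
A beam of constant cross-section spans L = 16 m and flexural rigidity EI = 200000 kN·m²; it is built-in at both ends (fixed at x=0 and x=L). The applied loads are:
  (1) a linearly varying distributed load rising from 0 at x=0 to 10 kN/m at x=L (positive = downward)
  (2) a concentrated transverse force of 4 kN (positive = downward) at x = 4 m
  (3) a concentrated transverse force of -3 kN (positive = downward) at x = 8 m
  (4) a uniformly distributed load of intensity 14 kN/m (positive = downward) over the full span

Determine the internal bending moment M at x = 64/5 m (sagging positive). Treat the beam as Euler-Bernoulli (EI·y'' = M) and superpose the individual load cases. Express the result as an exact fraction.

M(64/5) = -25/3 kN·m

Load 1 — triangular load w₀=10 kN/m (0→w₀ over full span):
  M_1 = 3w₀Lx/20 - w₀L²/30 - w₀x³/(6L) = 3·10·16·(64/5)/20 - 10·16²/30 - 10·(64/5)³/(6·16) = 256/75 kN·m
Load 2 — point force P=4 kN at a=4 m (b=L-a=12):
  M_2 = Pa²(a+3b)(L-x)/L³ - Pa²b/L²  [x>a] = 4·4²·(4+3·12)·(16-(64/5))/16³ - 4·4²·12/16² = -1 kN·m
Load 3 — point force P=-3 kN at a=8 m (b=L-a=8):
  M_3 = Pa²(a+3b)(L-x)/L³ - Pa²b/L²  [x>a] = (-3)·8²·(8+3·8)·(16-(64/5))/16³ - (-3)·8²·8/16² = 6/5 kN·m
Load 4 — uniform load w=14 kN/m over full span:
  M_4 = wLx/2 - wL²/12 - wx²/2 = 14·16·(64/5)/2 - 14·16²/12 - 14·(64/5)²/2 = -896/75 kN·m
Superposition: M = Σ M_i = -25/3 kN·m ≈ -8.333333 kN·m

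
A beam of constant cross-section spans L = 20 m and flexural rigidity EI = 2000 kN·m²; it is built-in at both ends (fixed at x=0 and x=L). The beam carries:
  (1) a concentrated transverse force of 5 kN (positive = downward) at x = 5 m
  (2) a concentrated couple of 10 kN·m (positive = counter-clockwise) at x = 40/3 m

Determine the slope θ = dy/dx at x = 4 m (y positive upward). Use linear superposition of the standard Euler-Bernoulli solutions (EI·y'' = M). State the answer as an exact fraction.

Load 1 — point force P=5 kN at a=5 m (b=L-a=15):
  θ_1 = -Pb²x(2aL-(3a+b)x)/(2L³EI)  [x≤a] = -5·15²·4·(2·5·20-(3·5+15)·4)/(2·20³·2000) = -9/800 rad
Load 2 — applied couple M₀=10 kN·m at a=40/3 m (b=L-a=20/3):
  θ_2 = (R_Ax²/2 - M_Ax)/EI  [x≤a] with R_A=2/3, M_A=10/3 = ((2/3)·4²/2 - (10/3)·4)/2000 = -1/250 rad
Superposition: θ = Σ θ_i = -61/4000 rad ≈ -0.015250 rad

θ(4) = -61/4000 rad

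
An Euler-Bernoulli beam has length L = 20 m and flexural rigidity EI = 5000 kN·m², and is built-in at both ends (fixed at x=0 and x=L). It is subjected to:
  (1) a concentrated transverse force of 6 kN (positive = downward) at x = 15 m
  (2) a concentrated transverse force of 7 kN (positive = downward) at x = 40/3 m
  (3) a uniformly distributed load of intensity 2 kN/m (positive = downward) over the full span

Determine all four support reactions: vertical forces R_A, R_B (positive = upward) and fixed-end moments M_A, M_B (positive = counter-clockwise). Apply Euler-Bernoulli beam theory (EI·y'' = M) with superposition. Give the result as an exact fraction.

R_A = 9829/432 kN, M_A = 17855/216 kN·m, R_B = 13067/432 kN, M_B = -22525/216 kN·m

Load 1 — point force P=6 kN at a=15 m (b=L-a=5):
  R_A = Pb²(3a+b)/L³ = 6·5²·(3·15+5)/20³ = 15/16 kN
  M_A = Pab²/L² = 6·15·5²/20² = 45/8 kN·m
  R_B = Pa²(a+3b)/L³ = 6·15²·(15+3·5)/20³ = 81/16 kN
  M_B = -Pa²b/L² = -6·15²·5/20² = -135/8 kN·m
Load 2 — point force P=7 kN at a=40/3 m (b=L-a=20/3):
  R_A = Pb²(3a+b)/L³ = 7·(20/3)²·(3·(40/3)+(20/3))/20³ = 49/27 kN
  M_A = Pab²/L² = 7·(40/3)·(20/3)²/20² = 280/27 kN·m
  R_B = Pa²(a+3b)/L³ = 7·(40/3)²·((40/3)+3·(20/3))/20³ = 140/27 kN
  M_B = -Pa²b/L² = -7·(40/3)²·(20/3)/20² = -560/27 kN·m
Load 3 — uniform load w=2 kN/m over full span:
  R_A = wL/2 = 2·20/2 = 20 kN
  M_A = wL²/12 = 2·20²/12 = 200/3 kN·m
  R_B = wL/2 = 2·20/2 = 20 kN
  M_B = -wL²/12 = -2·20²/12 = -200/3 kN·m
Superposition: R_A = 9829/432 kN, M_A = 17855/216 kN·m, R_B = 13067/432 kN, M_B = -22525/216 kN·m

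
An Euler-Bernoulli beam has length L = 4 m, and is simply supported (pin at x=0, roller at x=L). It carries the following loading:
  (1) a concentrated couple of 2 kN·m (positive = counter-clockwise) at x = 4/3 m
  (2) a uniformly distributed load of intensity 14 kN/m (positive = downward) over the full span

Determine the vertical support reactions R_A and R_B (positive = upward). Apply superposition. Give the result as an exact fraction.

R_A = 57/2 kN, R_B = 55/2 kN

Load 1 — applied couple M₀=2 kN·m at a=4/3 m (b=L-a=8/3):
  R_A = M₀/L = 2/4 = 1/2 kN
  R_B = -M₀/L = -2/4 = -1/2 kN
Load 2 — uniform load w=14 kN/m over full span:
  R_A = wL/2 = 14·4/2 = 28 kN
  R_B = wL/2 = 14·4/2 = 28 kN
Superposition: R_A = 57/2 kN, R_B = 55/2 kN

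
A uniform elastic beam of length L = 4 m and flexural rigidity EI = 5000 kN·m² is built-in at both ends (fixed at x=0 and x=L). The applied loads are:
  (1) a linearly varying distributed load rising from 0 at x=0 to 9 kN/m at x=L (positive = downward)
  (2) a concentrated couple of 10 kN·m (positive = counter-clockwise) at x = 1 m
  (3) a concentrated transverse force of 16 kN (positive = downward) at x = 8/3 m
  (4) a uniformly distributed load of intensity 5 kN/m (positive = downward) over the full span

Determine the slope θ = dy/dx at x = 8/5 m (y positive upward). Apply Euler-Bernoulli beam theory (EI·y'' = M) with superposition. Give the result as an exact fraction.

θ(8/5) = -24401/28125000 rad

Load 1 — triangular load w₀=9 kN/m (0→w₀ over full span):
  θ_1 = -w₀(2x(L-x)(L-2x)(x+2L)+x²(L-x)²)/(120LEI) = -9·(2·(8/5)·(4-(8/5))·(4-2·(8/5))·((8/5)+2·4)+(8/5)²·(4-(8/5))²)/(120·4·5000) = -108/390625 rad
Load 2 — applied couple M₀=10 kN·m at a=1 m (b=L-a=3):
  θ_2 = (R_Ax²/2 - M_Ax - M₀(x-a))/EI  [x>a] with R_A=45/16, M_A=-15/8 = ((45/16)·(8/5)²/2 - (-15/8)·(8/5) - 10·((8/5)-1))/5000 = 3/25000 rad
Load 3 — point force P=16 kN at a=8/3 m (b=L-a=4/3):
  θ_3 = -Pb²x(2aL-(3a+b)x)/(2L³EI)  [x≤a] = -16·(4/3)²·(8/5)·(2·(8/3)·4-(3·(8/3)+(4/3))·(8/5))/(2·4³·5000) = -64/140625 rad
Load 4 — uniform load w=5 kN/m over full span:
  θ_4 = -wx(L-x)(L-2x)/(12EI) = -5·(8/5)·(4-(8/5))·(4-2·(8/5))/(12·5000) = -4/15625 rad
Superposition: θ = Σ θ_i = -24401/28125000 rad ≈ -0.000868 rad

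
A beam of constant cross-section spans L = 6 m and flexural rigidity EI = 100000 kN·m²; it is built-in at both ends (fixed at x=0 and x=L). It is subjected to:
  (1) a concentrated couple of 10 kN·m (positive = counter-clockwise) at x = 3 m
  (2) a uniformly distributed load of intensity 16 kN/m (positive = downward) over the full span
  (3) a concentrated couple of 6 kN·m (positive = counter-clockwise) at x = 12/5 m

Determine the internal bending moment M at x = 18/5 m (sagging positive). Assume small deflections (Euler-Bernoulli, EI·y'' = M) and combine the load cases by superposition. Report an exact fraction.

M(18/5) = 4021/250 kN·m

Load 1 — applied couple M₀=10 kN·m at a=3 m (b=L-a=3):
  M_1 = R_Ax - M_A - M₀  [x>a] with R_A=5/2, M_A=5/2 = (5/2)·(18/5) - (5/2) - 10 = -7/2 kN·m
Load 2 — uniform load w=16 kN/m over full span:
  M_2 = wLx/2 - wL²/12 - wx²/2 = 16·6·(18/5)/2 - 16·6²/12 - 16·(18/5)²/2 = 528/25 kN·m
Load 3 — applied couple M₀=6 kN·m at a=12/5 m (b=L-a=18/5):
  M_3 = R_Ax - M_A - M₀  [x>a] with R_A=36/25, M_A=18/25 = (36/25)·(18/5) - (18/25) - 6 = -192/125 kN·m
Superposition: M = Σ M_i = 4021/250 kN·m ≈ 16.084000 kN·m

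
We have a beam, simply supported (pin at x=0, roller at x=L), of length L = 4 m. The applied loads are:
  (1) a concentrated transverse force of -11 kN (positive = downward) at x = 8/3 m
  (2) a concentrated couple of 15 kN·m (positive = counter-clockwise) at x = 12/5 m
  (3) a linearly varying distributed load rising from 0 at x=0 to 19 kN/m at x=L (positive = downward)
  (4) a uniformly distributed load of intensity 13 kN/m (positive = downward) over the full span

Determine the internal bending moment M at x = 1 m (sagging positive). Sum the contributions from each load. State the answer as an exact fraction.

M(1) = 755/24 kN·m

Load 1 — point force P=-11 kN at a=8/3 m (b=L-a=4/3):
  M_1 = Pbx/L  [x≤a] = (-11)·(4/3)·1/4 = -11/3 kN·m
Load 2 — applied couple M₀=15 kN·m at a=12/5 m (b=L-a=8/5):
  M_2 = M₀x/L  [x≤a] = 15·1/4 = 15/4 kN·m
Load 3 — triangular load w₀=19 kN/m (0→w₀ over full span):
  M_3 = w₀Lx/6 - w₀x³/(6L) = 19·4·1/6 - 19·1³/(6·4) = 95/8 kN·m
Load 4 — uniform load w=13 kN/m over full span:
  M_4 = wx(L-x)/2 = 13·1·(4-1)/2 = 39/2 kN·m
Superposition: M = Σ M_i = 755/24 kN·m ≈ 31.458333 kN·m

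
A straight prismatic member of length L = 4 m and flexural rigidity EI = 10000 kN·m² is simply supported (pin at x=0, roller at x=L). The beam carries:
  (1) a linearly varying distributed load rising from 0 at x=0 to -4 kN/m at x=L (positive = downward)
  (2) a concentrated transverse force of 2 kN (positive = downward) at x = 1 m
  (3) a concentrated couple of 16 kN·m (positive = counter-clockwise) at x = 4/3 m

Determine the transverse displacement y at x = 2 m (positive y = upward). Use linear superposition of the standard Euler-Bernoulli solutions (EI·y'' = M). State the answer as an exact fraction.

Load 1 — triangular load w₀=-4 kN/m (0→w₀ over full span):
  y_1 = -w₀x(7L⁴-10L²x²+3x⁴)/(360LEI) = -(-4)·2·(7·4⁴-10·4²·2²+3·2⁴)/(360·4·10000) = 1/1500 m
Load 2 — point force P=2 kN at a=1 m (b=L-a=3):
  y_2 = -Pa(L-x)(2Lx-a²-x²)/(6LEI)  [x>a] = -2·1·(4-2)·(2·4·2-1²-2²)/(6·4·10000) = -11/60000 m
Load 3 — applied couple M₀=16 kN·m at a=4/3 m (b=L-a=8/3):
  y_3 = (M₀x³/(6L)-M₀(x-a)²/2+C₁x)/EI  [x>a] with C₁=M₀(3b²-L²)/(6L)=32/9 = (16·2³/(6·4)-16·(2-(4/3))²/2+(32/9)·2)/10000 = 1/1125 m
Superposition: y = Σ y_i = 247/180000 m ≈ 0.001372 m

y(2) = 247/180000 m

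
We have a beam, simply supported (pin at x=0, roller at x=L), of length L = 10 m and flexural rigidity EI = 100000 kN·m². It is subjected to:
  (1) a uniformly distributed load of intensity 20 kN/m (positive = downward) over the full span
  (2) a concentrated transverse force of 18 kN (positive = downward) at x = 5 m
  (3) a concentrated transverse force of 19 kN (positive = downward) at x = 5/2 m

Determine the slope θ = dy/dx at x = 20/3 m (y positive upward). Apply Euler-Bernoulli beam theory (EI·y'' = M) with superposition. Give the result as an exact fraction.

θ(20/3) = 53039/10368000 rad

Load 1 — uniform load w=20 kN/m over full span:
  θ_1 = -w(L³-6Lx²+4x³)/(24EI) = -20·(10³-6·10·(20/3)²+4·(20/3)³)/(24·100000) = 13/3240 rad
Load 2 — point force P=18 kN at a=5 m (b=L-a=5):
  θ_2 = -Pa(2L²-6Lx+3x²+a²)/(6LEI)  [x>a] = -18·5·(2·10²-6·10·(20/3)+3·(20/3)²+5²)/(6·10·100000) = 1/1600 rad
Load 3 — point force P=19 kN at a=5/2 m (b=L-a=15/2):
  θ_3 = -Pa(2L²-6Lx+3x²+a²)/(6LEI)  [x>a] = -19·(5/2)·(2·10²-6·10·(20/3)+3·(20/3)²+(5/2)²)/(6·10·100000) = 551/1152000 rad
Superposition: θ = Σ θ_i = 53039/10368000 rad ≈ 0.005116 rad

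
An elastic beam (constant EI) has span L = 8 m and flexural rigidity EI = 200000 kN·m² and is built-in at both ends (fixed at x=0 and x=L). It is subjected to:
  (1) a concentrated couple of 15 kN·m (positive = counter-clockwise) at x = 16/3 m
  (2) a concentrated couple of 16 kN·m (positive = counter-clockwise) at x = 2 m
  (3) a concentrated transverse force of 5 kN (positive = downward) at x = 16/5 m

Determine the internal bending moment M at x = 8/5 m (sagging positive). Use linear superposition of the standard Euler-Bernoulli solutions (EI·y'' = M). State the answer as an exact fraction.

Load 1 — applied couple M₀=15 kN·m at a=16/3 m (b=L-a=8/3):
  M_1 = R_Ax - M_A  [x≤a] with R_A=5/2, M_A=5 = (5/2)·(8/5) - 5 = -1 kN·m
Load 2 — applied couple M₀=16 kN·m at a=2 m (b=L-a=6):
  M_2 = R_Ax - M_A  [x≤a] with R_A=9/4, M_A=-3 = (9/4)·(8/5) - (-3) = 33/5 kN·m
Load 3 — point force P=5 kN at a=16/5 m (b=L-a=24/5):
  M_3 = Pb²(3a+b)x/L³ - Pab²/L²  [x≤a] = 5·(24/5)²·(3·(16/5)+(24/5))·(8/5)/8³ - 5·(16/5)·(24/5)²/8² = -72/125 kN·m
Superposition: M = Σ M_i = 628/125 kN·m ≈ 5.024000 kN·m

M(8/5) = 628/125 kN·m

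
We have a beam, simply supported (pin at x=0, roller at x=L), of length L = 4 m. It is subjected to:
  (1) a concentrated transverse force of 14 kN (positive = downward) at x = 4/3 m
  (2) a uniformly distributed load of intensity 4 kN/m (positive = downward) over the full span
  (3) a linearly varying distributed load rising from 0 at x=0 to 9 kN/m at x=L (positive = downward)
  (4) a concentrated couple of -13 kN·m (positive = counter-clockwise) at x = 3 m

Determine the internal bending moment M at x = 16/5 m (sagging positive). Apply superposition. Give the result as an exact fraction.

Load 1 — point force P=14 kN at a=4/3 m (b=L-a=8/3):
  M_1 = Pa(L-x)/L  [x>a] = 14·(4/3)·(4-(16/5))/4 = 56/15 kN·m
Load 2 — uniform load w=4 kN/m over full span:
  M_2 = wx(L-x)/2 = 4·(16/5)·(4-(16/5))/2 = 128/25 kN·m
Load 3 — triangular load w₀=9 kN/m (0→w₀ over full span):
  M_3 = w₀Lx/6 - w₀x³/(6L) = 9·4·(16/5)/6 - 9·(16/5)³/(6·4) = 864/125 kN·m
Load 4 — applied couple M₀=-13 kN·m at a=3 m (b=L-a=1):
  M_4 = M₀x/L - M₀  [x>a] = (-13)·(16/5)/4 - (-13) = 13/5 kN·m
Superposition: M = Σ M_i = 6887/375 kN·m ≈ 18.365333 kN·m

M(16/5) = 6887/375 kN·m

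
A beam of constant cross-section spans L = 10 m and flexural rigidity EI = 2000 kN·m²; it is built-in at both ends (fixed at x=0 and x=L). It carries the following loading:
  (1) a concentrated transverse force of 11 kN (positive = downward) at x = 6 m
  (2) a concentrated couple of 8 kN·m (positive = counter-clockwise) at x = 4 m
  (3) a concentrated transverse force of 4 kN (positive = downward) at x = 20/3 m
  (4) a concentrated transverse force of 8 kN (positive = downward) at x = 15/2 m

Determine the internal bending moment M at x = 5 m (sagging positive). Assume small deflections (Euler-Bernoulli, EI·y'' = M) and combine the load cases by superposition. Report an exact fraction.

Load 1 — point force P=11 kN at a=6 m (b=L-a=4):
  M_1 = Pb²(3a+b)x/L³ - Pab²/L²  [x≤a] = 11·4²·(3·6+4)·5/10³ - 11·6·4²/10² = 44/5 kN·m
Load 2 — applied couple M₀=8 kN·m at a=4 m (b=L-a=6):
  M_2 = R_Ax - M_A - M₀  [x>a] with R_A=144/125, M_A=24/25 = (144/125)·5 - (24/25) - 8 = -16/5 kN·m
Load 3 — point force P=4 kN at a=20/3 m (b=L-a=10/3):
  M_3 = Pb²(3a+b)x/L³ - Pab²/L²  [x≤a] = 4·(10/3)²·(3·(20/3)+(10/3))·5/10³ - 4·(20/3)·(10/3)²/10² = 20/9 kN·m
Load 4 — point force P=8 kN at a=15/2 m (b=L-a=5/2):
  M_4 = Pb²(3a+b)x/L³ - Pab²/L²  [x≤a] = 8·(5/2)²·(3·(15/2)+(5/2))·5/10³ - 8·(15/2)·(5/2)²/10² = 5/2 kN·m
Superposition: M = Σ M_i = 929/90 kN·m ≈ 10.322222 kN·m

M(5) = 929/90 kN·m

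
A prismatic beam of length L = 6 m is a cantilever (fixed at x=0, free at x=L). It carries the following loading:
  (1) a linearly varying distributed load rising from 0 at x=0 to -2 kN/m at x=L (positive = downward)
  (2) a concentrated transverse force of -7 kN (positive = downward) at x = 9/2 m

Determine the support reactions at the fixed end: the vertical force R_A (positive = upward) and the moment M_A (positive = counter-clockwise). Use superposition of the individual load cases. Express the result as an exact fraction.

R_A = -13 kN, M_A = -111/2 kN·m

Load 1 — triangular load w₀=-2 kN/m (0→w₀ over full span):
  R_A = w₀L/2 = (-2)·6/2 = -6 kN
  M_A = w₀L²/3 = (-2)·6²/3 = -24 kN·m
Load 2 — point force P=-7 kN at a=9/2 m (b=L-a=3/2):
  R_A = P = (-7) = -7 kN
  M_A = Pa = (-7)·(9/2) = -63/2 kN·m
Superposition: R_A = -13 kN, M_A = -111/2 kN·m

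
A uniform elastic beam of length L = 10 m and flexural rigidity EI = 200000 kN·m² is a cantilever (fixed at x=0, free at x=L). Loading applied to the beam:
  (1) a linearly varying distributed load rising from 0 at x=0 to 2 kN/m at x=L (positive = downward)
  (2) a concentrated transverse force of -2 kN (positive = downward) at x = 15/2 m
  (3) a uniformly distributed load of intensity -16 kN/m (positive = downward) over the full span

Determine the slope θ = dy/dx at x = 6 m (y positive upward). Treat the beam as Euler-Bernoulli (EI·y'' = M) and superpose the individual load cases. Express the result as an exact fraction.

θ(6) = 2899/250000 rad

Load 1 — triangular load w₀=2 kN/m (0→w₀ over full span):
  θ_1 = (w₀Lx²/4-w₀L²x/3-w₀x⁴/(24L))/EI = (2·10·6²/4-2·10²·6/3-2·6⁴/(24·10))/200000 = -577/500000 rad
Load 2 — point force P=-2 kN at a=15/2 m (b=L-a=5/2):
  θ_2 = -Px(2a-x)/(2EI)  [x≤a] = -(-2)·6·(2·(15/2)-6)/(2·200000) = 27/100000 rad
Load 3 — uniform load w=-16 kN/m over full span:
  θ_3 = -wx(x²-3Lx+3L²)/(6EI) = -(-16)·6·(6²-3·10·6+3·10²)/(6·200000) = 39/3125 rad
Superposition: θ = Σ θ_i = 2899/250000 rad ≈ 0.011596 rad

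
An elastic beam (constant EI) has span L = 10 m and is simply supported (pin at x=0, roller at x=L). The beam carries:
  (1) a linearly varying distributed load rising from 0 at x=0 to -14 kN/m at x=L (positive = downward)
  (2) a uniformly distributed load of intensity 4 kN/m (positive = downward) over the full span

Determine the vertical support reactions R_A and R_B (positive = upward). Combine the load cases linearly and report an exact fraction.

Load 1 — triangular load w₀=-14 kN/m (0→w₀ over full span):
  R_A = w₀L/6 = (-14)·10/6 = -70/3 kN
  R_B = w₀L/3 = (-14)·10/3 = -140/3 kN
Load 2 — uniform load w=4 kN/m over full span:
  R_A = wL/2 = 4·10/2 = 20 kN
  R_B = wL/2 = 4·10/2 = 20 kN
Superposition: R_A = -10/3 kN, R_B = -80/3 kN

R_A = -10/3 kN, R_B = -80/3 kN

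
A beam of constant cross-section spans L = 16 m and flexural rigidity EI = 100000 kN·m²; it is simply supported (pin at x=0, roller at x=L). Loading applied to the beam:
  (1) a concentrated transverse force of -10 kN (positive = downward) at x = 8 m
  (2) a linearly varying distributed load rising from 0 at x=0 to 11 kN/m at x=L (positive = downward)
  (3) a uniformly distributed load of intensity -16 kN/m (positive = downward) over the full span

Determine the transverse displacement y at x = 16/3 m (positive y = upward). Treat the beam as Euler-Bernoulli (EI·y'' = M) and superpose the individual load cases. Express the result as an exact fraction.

Load 1 — point force P=-10 kN at a=8 m (b=L-a=8):
  y_1 = -Pbx(L²-b²-x²)/(6LEI)  [x≤a] = -(-10)·8·(16/3)·(16²-8²-(16/3)²)/(6·16·100000) = 368/50625 m
Load 2 — triangular load w₀=11 kN/m (0→w₀ over full span):
  y_2 = -w₀x(7L⁴-10L²x²+3x⁴)/(360LEI) = -11·(16/3)·(7·16⁴-10·16²·(16/3)²+3·(16/3)⁴)/(360·16·100000) = -90112/2278125 m
Load 3 — uniform load w=-16 kN/m over full span:
  y_3 = -wx(L³-2Lx²+x³)/(24EI) = -(-16)·(16/3)·(16³-2·16·(16/3)²+(16/3)³)/(24·100000) = 90112/759375 m
Superposition: y = Σ y_i = 196784/2278125 m ≈ 0.086380 m

y(16/3) = 196784/2278125 m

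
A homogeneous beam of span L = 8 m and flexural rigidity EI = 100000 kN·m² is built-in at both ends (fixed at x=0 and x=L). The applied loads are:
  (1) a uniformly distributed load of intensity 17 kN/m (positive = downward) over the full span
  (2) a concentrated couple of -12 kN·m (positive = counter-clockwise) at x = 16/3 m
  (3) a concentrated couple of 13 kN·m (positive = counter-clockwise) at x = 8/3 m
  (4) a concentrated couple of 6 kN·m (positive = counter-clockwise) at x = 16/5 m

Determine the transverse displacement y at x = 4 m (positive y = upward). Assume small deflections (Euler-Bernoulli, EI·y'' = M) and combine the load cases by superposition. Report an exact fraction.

Load 1 — uniform load w=17 kN/m over full span:
  y_1 = -wx²(L-x)²/(24EI) = -17·4²·(8-4)²/(24·100000) = -17/9375 m
Load 2 — applied couple M₀=-12 kN·m at a=16/3 m (b=L-a=8/3):
  y_2 = (R_Ax³/6 - M_Ax²/2)/EI  [x≤a] with R_A=-2, M_A=-4 = ((-2)·4³/6 - (-4)·4²/2)/100000 = 1/9375 m
Load 3 — applied couple M₀=13 kN·m at a=8/3 m (b=L-a=16/3):
  y_3 = (R_Ax³/6 - M_Ax²/2 - M₀(x-a)²/2)/EI  [x>a] with R_A=13/6, M_A=0 = ((13/6)·4³/6 - 0·4²/2 - 13·(4-(8/3))²/2)/100000 = 13/112500 m
Load 4 — applied couple M₀=6 kN·m at a=16/5 m (b=L-a=24/5):
  y_4 = (R_Ax³/6 - M_Ax²/2 - M₀(x-a)²/2)/EI  [x>a] with R_A=27/25, M_A=18/25 = ((27/25)·4³/6 - (18/25)·4²/2 - 6·(4-(16/5))²/2)/100000 = 3/78125 m
Superposition: y = Σ y_i = -4367/2812500 m ≈ -0.001553 m

y(4) = -4367/2812500 m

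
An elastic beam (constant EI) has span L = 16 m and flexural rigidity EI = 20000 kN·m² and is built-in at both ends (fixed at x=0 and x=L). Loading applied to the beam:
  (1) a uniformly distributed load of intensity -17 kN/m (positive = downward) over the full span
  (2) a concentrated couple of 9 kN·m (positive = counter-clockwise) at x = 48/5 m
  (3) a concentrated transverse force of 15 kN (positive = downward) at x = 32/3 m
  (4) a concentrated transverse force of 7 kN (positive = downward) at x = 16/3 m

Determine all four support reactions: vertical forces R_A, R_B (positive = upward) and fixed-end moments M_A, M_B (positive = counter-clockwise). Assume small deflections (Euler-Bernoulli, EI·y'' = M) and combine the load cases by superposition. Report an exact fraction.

Load 1 — uniform load w=-17 kN/m over full span:
  R_A = wL/2 = (-17)·16/2 = -136 kN
  M_A = wL²/12 = (-17)·16²/12 = -1088/3 kN·m
  R_B = wL/2 = (-17)·16/2 = -136 kN
  M_B = -wL²/12 = -(-17)·16²/12 = 1088/3 kN·m
Load 2 — applied couple M₀=9 kN·m at a=48/5 m (b=L-a=32/5):
  R_A = 6M₀ab/L³ = 6·9·(48/5)·(32/5)/16³ = 81/100 kN
  M_A = M₀b(2a-b)/L² = 9·(32/5)·(2·(48/5)-(32/5))/16² = 72/25 kN·m
  R_B = -6M₀ab/L³ = -6·9·(48/5)·(32/5)/16³ = -81/100 kN
  M_B = M₀a(2b-a)/L² = 9·(48/5)·(2·(32/5)-(48/5))/16² = 27/25 kN·m
Load 3 — point force P=15 kN at a=32/3 m (b=L-a=16/3):
  R_A = Pb²(3a+b)/L³ = 15·(16/3)²·(3·(32/3)+(16/3))/16³ = 35/9 kN
  M_A = Pab²/L² = 15·(32/3)·(16/3)²/16² = 160/9 kN·m
  R_B = Pa²(a+3b)/L³ = 15·(32/3)²·((32/3)+3·(16/3))/16³ = 100/9 kN
  M_B = -Pa²b/L² = -15·(32/3)²·(16/3)/16² = -320/9 kN·m
Load 4 — point force P=7 kN at a=16/3 m (b=L-a=32/3):
  R_A = Pb²(3a+b)/L³ = 7·(32/3)²·(3·(16/3)+(32/3))/16³ = 140/27 kN
  M_A = Pab²/L² = 7·(16/3)·(32/3)²/16² = 448/27 kN·m
  R_B = Pa²(a+3b)/L³ = 7·(16/3)²·((16/3)+3·(32/3))/16³ = 49/27 kN
  M_B = -Pa²b/L² = -7·(16/3)²·(32/3)/16² = -224/27 kN·m
Superposition: R_A = -340513/2700 kN, M_A = -219656/675 kN·m, R_B = -334487/2700 kN, M_B = 215929/675 kN·m

R_A = -340513/2700 kN, M_A = -219656/675 kN·m, R_B = -334487/2700 kN, M_B = 215929/675 kN·m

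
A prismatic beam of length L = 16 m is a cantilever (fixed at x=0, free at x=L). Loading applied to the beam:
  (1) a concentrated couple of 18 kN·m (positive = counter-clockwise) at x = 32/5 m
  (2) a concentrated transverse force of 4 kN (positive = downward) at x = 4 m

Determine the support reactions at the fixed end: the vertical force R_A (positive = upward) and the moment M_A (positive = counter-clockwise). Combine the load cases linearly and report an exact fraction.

R_A = 4 kN, M_A = -2 kN·m

Load 1 — applied couple M₀=18 kN·m at a=32/5 m (b=L-a=48/5):
  R_A = 0 kN
  M_A = -M₀ = -18 kN·m
Load 2 — point force P=4 kN at a=4 m (b=L-a=12):
  R_A = P = 4 kN
  M_A = Pa = 4·4 = 16 kN·m
Superposition: R_A = 4 kN, M_A = -2 kN·m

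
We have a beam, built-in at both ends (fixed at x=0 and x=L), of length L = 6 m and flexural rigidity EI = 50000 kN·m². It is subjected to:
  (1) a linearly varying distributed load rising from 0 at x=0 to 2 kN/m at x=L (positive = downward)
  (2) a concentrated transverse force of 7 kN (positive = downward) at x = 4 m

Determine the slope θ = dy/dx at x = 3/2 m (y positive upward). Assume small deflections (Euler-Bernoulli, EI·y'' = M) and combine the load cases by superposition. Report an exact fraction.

Load 1 — triangular load w₀=2 kN/m (0→w₀ over full span):
  θ_1 = -w₀(2x(L-x)(L-2x)(x+2L)+x²(L-x)²)/(120LEI) = -2·(2·(3/2)·(6-(3/2))·(6-2·(3/2))·((3/2)+2·6)+(3/2)²·(6-(3/2))²)/(120·6·50000) = -1053/32000000 rad
Load 2 — point force P=7 kN at a=4 m (b=L-a=2):
  θ_2 = -Pb²x(2aL-(3a+b)x)/(2L³EI)  [x≤a] = -7·2²·(3/2)·(2·4·6-(3·4+2)·(3/2))/(2·6³·50000) = -21/400000 rad
Superposition: θ = Σ θ_i = -2733/32000000 rad ≈ -0.000085 rad

θ(3/2) = -2733/32000000 rad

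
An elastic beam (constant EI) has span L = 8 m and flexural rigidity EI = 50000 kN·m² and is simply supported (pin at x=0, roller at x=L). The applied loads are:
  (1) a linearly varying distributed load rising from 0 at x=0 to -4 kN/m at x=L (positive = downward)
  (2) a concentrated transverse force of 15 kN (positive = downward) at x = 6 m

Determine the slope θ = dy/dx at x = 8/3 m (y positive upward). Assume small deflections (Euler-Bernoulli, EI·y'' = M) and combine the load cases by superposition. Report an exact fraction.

Load 1 — triangular load w₀=-4 kN/m (0→w₀ over full span):
  θ_1 = -w₀(7L⁴-30L²x²+15x⁴)/(360LEI) = -(-4)·(7·8⁴-30·8²·(8/3)²+15·(8/3)⁴)/(360·8·50000) = 1664/3796875 rad
Load 2 — point force P=15 kN at a=6 m (b=L-a=2):
  θ_2 = -Pb(L²-b²-3x²)/(6LEI)  [x≤a] = -15·2·(8²-2²-3·(8/3)²)/(6·8·50000) = -29/60000 rad
Superposition: θ = Σ θ_i = -5477/121500000 rad ≈ -0.000045 rad

θ(8/3) = -5477/121500000 rad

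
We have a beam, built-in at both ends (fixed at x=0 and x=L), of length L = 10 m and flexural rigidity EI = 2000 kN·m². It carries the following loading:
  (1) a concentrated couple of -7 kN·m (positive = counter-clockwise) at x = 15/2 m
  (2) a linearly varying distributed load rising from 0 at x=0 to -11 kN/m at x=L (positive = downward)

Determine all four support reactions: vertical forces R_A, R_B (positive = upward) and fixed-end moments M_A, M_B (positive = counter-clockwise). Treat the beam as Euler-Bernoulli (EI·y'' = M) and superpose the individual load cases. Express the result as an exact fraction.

Load 1 — applied couple M₀=-7 kN·m at a=15/2 m (b=L-a=5/2):
  R_A = 6M₀ab/L³ = 6·(-7)·(15/2)·(5/2)/10³ = -63/80 kN
  M_A = M₀b(2a-b)/L² = (-7)·(5/2)·(2·(15/2)-(5/2))/10² = -35/16 kN·m
  R_B = -6M₀ab/L³ = -6·(-7)·(15/2)·(5/2)/10³ = 63/80 kN
  M_B = M₀a(2b-a)/L² = (-7)·(15/2)·(2·(5/2)-(15/2))/10² = 21/16 kN·m
Load 2 — triangular load w₀=-11 kN/m (0→w₀ over full span):
  R_A = 3w₀L/20 = 3·(-11)·10/20 = -33/2 kN
  M_A = w₀L²/30 = (-11)·10²/30 = -110/3 kN·m
  R_B = 7w₀L/20 = 7·(-11)·10/20 = -77/2 kN
  M_B = -w₀L²/20 = -(-11)·10²/20 = 55 kN·m
Superposition: R_A = -1383/80 kN, M_A = -1865/48 kN·m, R_B = -3017/80 kN, M_B = 901/16 kN·m

R_A = -1383/80 kN, M_A = -1865/48 kN·m, R_B = -3017/80 kN, M_B = 901/16 kN·m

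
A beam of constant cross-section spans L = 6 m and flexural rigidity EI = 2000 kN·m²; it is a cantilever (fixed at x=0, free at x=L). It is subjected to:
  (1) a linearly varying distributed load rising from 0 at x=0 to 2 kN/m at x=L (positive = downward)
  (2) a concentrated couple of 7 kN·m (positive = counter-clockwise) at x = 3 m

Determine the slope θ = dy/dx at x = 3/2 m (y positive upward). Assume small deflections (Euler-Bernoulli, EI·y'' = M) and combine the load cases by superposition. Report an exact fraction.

θ(3/2) = -2409/256000 rad

Load 1 — triangular load w₀=2 kN/m (0→w₀ over full span):
  θ_1 = (w₀Lx²/4-w₀L²x/3-w₀x⁴/(24L))/EI = (2·6·(3/2)²/4-2·6²·(3/2)/3-2·(3/2)⁴/(24·6))/2000 = -3753/256000 rad
Load 2 — applied couple M₀=7 kN·m at a=3 m (b=L-a=3):
  θ_2 = M₀x/EI  [x≤a] = 7·(3/2)/2000 = 21/4000 rad
Superposition: θ = Σ θ_i = -2409/256000 rad ≈ -0.009410 rad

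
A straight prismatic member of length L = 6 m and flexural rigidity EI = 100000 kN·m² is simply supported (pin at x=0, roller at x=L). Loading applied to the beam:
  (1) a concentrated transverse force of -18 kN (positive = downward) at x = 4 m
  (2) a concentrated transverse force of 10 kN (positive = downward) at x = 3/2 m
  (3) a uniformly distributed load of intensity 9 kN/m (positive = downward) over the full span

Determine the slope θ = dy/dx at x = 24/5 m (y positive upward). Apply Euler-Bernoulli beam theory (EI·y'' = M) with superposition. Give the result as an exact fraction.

θ(24/5) = 90109/200000000 rad

Load 1 — point force P=-18 kN at a=4 m (b=L-a=2):
  θ_1 = -Pa(2L²-6Lx+3x²+a²)/(6LEI)  [x>a] = -(-18)·4·(2·6²-6·6·(24/5)+3·(24/5)²+4²)/(6·6·100000) = -49/156250 rad
Load 2 — point force P=10 kN at a=3/2 m (b=L-a=9/2):
  θ_2 = -Pa(2L²-6Lx+3x²+a²)/(6LEI)  [x>a] = -10·(3/2)·(2·6²-6·6·(24/5)+3·(24/5)²+(3/2)²)/(6·6·100000) = 981/8000000 rad
Load 3 — uniform load w=9 kN/m over full span:
  θ_3 = -w(L³-6Lx²+4x³)/(24EI) = -9·(6³-6·6·(24/5)²+4·(24/5)³)/(24·100000) = 8019/12500000 rad
Superposition: θ = Σ θ_i = 90109/200000000 rad ≈ 0.000451 rad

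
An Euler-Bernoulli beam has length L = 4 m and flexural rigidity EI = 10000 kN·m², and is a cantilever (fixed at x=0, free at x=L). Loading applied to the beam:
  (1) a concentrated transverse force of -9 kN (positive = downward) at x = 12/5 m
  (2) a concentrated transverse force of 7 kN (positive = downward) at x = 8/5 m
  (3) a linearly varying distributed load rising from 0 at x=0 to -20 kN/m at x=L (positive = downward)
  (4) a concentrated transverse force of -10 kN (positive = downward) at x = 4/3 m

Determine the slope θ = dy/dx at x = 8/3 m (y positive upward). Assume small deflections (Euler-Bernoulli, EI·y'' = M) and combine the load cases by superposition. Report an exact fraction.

Load 1 — point force P=-9 kN at a=12/5 m (b=L-a=8/5):
  θ_1 = -Pa²/(2EI)  [x>a] = -(-9)·(12/5)²/(2·10000) = 81/31250 rad
Load 2 — point force P=7 kN at a=8/5 m (b=L-a=12/5):
  θ_2 = -Pa²/(2EI)  [x>a] = -7·(8/5)²/(2·10000) = -14/15625 rad
Load 3 — triangular load w₀=-20 kN/m (0→w₀ over full span):
  θ_3 = (w₀Lx²/4-w₀L²x/3-w₀x⁴/(24L))/EI = ((-20)·4·(8/3)²/4-(-20)·4²·(8/3)/3-(-20)·(8/3)⁴/(24·4))/10000 = 464/30375 rad
Load 4 — point force P=-10 kN at a=4/3 m (b=L-a=8/3):
  θ_4 = -Pa²/(2EI)  [x>a] = -(-10)·(4/3)²/(2·10000) = 1/1125 rad
Superposition: θ = Σ θ_i = 135629/7593750 rad ≈ 0.017861 rad

θ(8/3) = 135629/7593750 rad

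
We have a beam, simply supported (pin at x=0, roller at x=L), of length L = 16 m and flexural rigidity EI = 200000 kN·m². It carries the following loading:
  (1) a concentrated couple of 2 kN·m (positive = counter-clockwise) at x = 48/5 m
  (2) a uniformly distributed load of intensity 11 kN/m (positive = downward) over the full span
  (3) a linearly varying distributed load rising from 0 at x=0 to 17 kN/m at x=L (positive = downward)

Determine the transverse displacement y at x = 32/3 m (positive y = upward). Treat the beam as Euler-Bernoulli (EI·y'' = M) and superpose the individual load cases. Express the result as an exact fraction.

y(32/3) = -4174348/56953125 m

Load 1 — applied couple M₀=2 kN·m at a=48/5 m (b=L-a=32/5):
  y_1 = (M₀x³/(6L)-M₀(x-a)²/2+C₁x)/EI  [x>a] with C₁=M₀(3b²-L²)/(6L)=-208/75 = (2·(32/3)³/(6·16)-2·((32/3)-(48/5))²/2+(-208/75)·(32/3))/200000 = -172/6328125 m
Load 2 — uniform load w=11 kN/m over full span:
  y_2 = -wx(L³-2Lx²+x³)/(24EI) = -11·(32/3)·(16³-2·16·(32/3)²+(32/3)³)/(24·200000) = -30976/759375 m
Load 3 — triangular load w₀=17 kN/m (0→w₀ over full span):
  y_3 = -w₀x(7L⁴-10L²x²+3x⁴)/(360LEI) = -17·(32/3)·(7·16⁴-10·16²·(32/3)²+3·(32/3)⁴)/(360·16·200000) = -73984/2278125 m
Superposition: y = Σ y_i = -4174348/56953125 m ≈ -0.073294 m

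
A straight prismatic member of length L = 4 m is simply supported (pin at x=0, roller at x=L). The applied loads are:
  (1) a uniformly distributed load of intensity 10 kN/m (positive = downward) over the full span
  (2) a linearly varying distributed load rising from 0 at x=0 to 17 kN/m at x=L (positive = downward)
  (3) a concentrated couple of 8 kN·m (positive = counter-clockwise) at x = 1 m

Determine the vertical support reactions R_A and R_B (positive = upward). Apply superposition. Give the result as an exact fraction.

R_A = 100/3 kN, R_B = 122/3 kN

Load 1 — uniform load w=10 kN/m over full span:
  R_A = wL/2 = 10·4/2 = 20 kN
  R_B = wL/2 = 10·4/2 = 20 kN
Load 2 — triangular load w₀=17 kN/m (0→w₀ over full span):
  R_A = w₀L/6 = 17·4/6 = 34/3 kN
  R_B = w₀L/3 = 17·4/3 = 68/3 kN
Load 3 — applied couple M₀=8 kN·m at a=1 m (b=L-a=3):
  R_A = M₀/L = 8/4 = 2 kN
  R_B = -M₀/L = -8/4 = -2 kN
Superposition: R_A = 100/3 kN, R_B = 122/3 kN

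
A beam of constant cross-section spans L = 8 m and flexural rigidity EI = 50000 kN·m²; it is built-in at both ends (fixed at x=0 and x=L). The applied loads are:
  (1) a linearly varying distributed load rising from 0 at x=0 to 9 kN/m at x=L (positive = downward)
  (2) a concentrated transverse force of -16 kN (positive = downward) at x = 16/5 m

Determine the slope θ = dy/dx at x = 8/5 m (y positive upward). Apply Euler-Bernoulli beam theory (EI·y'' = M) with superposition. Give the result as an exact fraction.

Load 1 — triangular load w₀=9 kN/m (0→w₀ over full span):
  θ_1 = -w₀(2x(L-x)(L-2x)(x+2L)+x²(L-x)²)/(120LEI) = -9·(2·(8/5)·(8-(8/5))·(8-2·(8/5))·((8/5)+2·8)+(8/5)²·(8-(8/5))²)/(120·8·50000) = -672/1953125 rad
Load 2 — point force P=-16 kN at a=16/5 m (b=L-a=24/5):
  θ_2 = -Pb²x(2aL-(3a+b)x)/(2L³EI)  [x≤a] = -(-16)·(24/5)²·(8/5)·(2·(16/5)·8-(3·(16/5)+(24/5))·(8/5))/(2·8³·50000) = 3168/9765625 rad
Superposition: θ = Σ θ_i = -192/9765625 rad ≈ -0.000020 rad

θ(8/5) = -192/9765625 rad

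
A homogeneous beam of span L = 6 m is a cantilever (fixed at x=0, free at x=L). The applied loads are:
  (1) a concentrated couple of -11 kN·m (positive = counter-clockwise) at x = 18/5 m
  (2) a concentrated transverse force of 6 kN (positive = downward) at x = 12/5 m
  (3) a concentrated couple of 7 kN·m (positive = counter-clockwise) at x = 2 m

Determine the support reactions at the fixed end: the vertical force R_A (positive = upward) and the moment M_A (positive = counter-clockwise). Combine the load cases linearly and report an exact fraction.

R_A = 6 kN, M_A = 92/5 kN·m

Load 1 — applied couple M₀=-11 kN·m at a=18/5 m (b=L-a=12/5):
  R_A = 0 kN
  M_A = -M₀ = -(-11) = 11 kN·m
Load 2 — point force P=6 kN at a=12/5 m (b=L-a=18/5):
  R_A = P = 6 kN
  M_A = Pa = 6·(12/5) = 72/5 kN·m
Load 3 — applied couple M₀=7 kN·m at a=2 m (b=L-a=4):
  R_A = 0 kN
  M_A = -M₀ = -7 kN·m
Superposition: R_A = 6 kN, M_A = 92/5 kN·m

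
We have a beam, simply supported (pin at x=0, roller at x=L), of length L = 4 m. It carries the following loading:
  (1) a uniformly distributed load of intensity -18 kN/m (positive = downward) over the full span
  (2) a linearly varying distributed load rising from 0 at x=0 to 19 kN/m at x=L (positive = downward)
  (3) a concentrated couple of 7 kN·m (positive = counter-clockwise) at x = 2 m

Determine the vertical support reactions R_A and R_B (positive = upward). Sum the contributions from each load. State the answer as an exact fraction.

Load 1 — uniform load w=-18 kN/m over full span:
  R_A = wL/2 = (-18)·4/2 = -36 kN
  R_B = wL/2 = (-18)·4/2 = -36 kN
Load 2 — triangular load w₀=19 kN/m (0→w₀ over full span):
  R_A = w₀L/6 = 19·4/6 = 38/3 kN
  R_B = w₀L/3 = 19·4/3 = 76/3 kN
Load 3 — applied couple M₀=7 kN·m at a=2 m (b=L-a=2):
  R_A = M₀/L = 7/4 kN
  R_B = -M₀/L = -7/4 kN
Superposition: R_A = -259/12 kN, R_B = -149/12 kN

R_A = -259/12 kN, R_B = -149/12 kN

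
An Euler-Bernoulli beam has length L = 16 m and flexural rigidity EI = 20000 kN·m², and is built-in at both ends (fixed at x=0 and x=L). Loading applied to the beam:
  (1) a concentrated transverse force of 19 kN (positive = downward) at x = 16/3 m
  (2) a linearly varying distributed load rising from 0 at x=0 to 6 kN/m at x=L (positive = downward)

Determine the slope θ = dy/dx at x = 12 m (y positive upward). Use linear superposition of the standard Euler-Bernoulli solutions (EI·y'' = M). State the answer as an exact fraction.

Load 1 — point force P=19 kN at a=16/3 m (b=L-a=32/3):
  θ_1 = Pa²(L-x)(2bL-(3b+a)(L-x))/(2L³EI)  [x>a] = 19·(16/3)²·(16-12)·(2·(32/3)·16-(3·(32/3)+(16/3))·(16-12))/(2·16³·20000) = 19/7500 rad
Load 2 — triangular load w₀=6 kN/m (0→w₀ over full span):
  θ_2 = -w₀(2x(L-x)(L-2x)(x+2L)+x²(L-x)²)/(120LEI) = -6·(2·12·(16-12)·(16-2·12)·(12+2·16)+12²·(16-12)²)/(120·16·20000) = 123/25000 rad
Superposition: θ = Σ θ_i = 559/75000 rad ≈ 0.007453 rad

θ(12) = 559/75000 rad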